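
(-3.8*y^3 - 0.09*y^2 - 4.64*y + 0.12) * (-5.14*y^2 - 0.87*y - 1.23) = 19.532*y^5 + 3.7686*y^4 + 28.6019*y^3 + 3.5307*y^2 + 5.6028*y - 0.1476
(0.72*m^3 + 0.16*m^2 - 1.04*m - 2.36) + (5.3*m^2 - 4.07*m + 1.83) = 0.72*m^3 + 5.46*m^2 - 5.11*m - 0.53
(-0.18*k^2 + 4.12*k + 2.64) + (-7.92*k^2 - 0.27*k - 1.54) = -8.1*k^2 + 3.85*k + 1.1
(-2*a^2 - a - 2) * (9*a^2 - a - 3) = -18*a^4 - 7*a^3 - 11*a^2 + 5*a + 6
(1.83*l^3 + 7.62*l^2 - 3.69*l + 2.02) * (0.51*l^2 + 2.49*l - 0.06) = 0.9333*l^5 + 8.4429*l^4 + 16.9821*l^3 - 8.6151*l^2 + 5.2512*l - 0.1212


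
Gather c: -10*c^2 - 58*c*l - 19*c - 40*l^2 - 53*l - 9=-10*c^2 + c*(-58*l - 19) - 40*l^2 - 53*l - 9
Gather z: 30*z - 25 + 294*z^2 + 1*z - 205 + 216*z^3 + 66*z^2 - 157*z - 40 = 216*z^3 + 360*z^2 - 126*z - 270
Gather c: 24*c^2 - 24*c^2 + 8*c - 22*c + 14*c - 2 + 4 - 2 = 0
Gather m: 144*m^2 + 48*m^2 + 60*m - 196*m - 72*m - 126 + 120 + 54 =192*m^2 - 208*m + 48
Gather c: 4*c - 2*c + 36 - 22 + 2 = 2*c + 16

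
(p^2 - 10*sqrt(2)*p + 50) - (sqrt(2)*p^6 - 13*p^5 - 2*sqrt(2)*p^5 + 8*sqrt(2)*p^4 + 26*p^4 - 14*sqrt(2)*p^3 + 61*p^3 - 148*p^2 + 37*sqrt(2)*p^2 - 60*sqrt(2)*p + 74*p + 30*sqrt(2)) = -sqrt(2)*p^6 + 2*sqrt(2)*p^5 + 13*p^5 - 26*p^4 - 8*sqrt(2)*p^4 - 61*p^3 + 14*sqrt(2)*p^3 - 37*sqrt(2)*p^2 + 149*p^2 - 74*p + 50*sqrt(2)*p - 30*sqrt(2) + 50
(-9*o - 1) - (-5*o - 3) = 2 - 4*o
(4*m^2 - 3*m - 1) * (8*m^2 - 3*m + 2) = 32*m^4 - 36*m^3 + 9*m^2 - 3*m - 2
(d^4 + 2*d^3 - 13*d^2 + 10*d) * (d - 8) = d^5 - 6*d^4 - 29*d^3 + 114*d^2 - 80*d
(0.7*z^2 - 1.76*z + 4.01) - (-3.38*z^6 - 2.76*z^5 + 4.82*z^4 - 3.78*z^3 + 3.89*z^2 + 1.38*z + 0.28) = 3.38*z^6 + 2.76*z^5 - 4.82*z^4 + 3.78*z^3 - 3.19*z^2 - 3.14*z + 3.73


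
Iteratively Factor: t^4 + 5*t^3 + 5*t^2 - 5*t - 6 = (t + 2)*(t^3 + 3*t^2 - t - 3) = (t - 1)*(t + 2)*(t^2 + 4*t + 3) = (t - 1)*(t + 1)*(t + 2)*(t + 3)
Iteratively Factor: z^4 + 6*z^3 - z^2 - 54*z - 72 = (z + 3)*(z^3 + 3*z^2 - 10*z - 24) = (z + 2)*(z + 3)*(z^2 + z - 12) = (z - 3)*(z + 2)*(z + 3)*(z + 4)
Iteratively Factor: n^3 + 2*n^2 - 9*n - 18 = (n + 2)*(n^2 - 9) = (n - 3)*(n + 2)*(n + 3)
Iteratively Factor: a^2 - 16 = (a - 4)*(a + 4)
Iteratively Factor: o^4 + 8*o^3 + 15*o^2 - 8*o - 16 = (o - 1)*(o^3 + 9*o^2 + 24*o + 16) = (o - 1)*(o + 4)*(o^2 + 5*o + 4) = (o - 1)*(o + 4)^2*(o + 1)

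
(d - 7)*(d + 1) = d^2 - 6*d - 7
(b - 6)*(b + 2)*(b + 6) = b^3 + 2*b^2 - 36*b - 72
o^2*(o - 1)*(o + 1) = o^4 - o^2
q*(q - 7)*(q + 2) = q^3 - 5*q^2 - 14*q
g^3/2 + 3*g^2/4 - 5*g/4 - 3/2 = (g/2 + 1)*(g - 3/2)*(g + 1)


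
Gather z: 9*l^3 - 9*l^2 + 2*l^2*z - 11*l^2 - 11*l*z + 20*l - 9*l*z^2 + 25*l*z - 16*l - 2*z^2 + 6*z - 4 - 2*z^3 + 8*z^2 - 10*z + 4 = 9*l^3 - 20*l^2 + 4*l - 2*z^3 + z^2*(6 - 9*l) + z*(2*l^2 + 14*l - 4)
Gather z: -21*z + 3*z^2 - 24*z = 3*z^2 - 45*z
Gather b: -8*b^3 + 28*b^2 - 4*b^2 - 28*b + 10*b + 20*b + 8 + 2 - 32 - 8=-8*b^3 + 24*b^2 + 2*b - 30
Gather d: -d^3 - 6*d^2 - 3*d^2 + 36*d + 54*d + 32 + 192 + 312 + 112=-d^3 - 9*d^2 + 90*d + 648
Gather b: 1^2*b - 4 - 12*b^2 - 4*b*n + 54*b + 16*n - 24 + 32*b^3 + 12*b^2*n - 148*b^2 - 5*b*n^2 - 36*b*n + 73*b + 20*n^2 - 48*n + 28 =32*b^3 + b^2*(12*n - 160) + b*(-5*n^2 - 40*n + 128) + 20*n^2 - 32*n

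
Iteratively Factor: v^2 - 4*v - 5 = (v + 1)*(v - 5)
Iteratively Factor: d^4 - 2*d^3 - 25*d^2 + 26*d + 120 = (d + 4)*(d^3 - 6*d^2 - d + 30) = (d - 3)*(d + 4)*(d^2 - 3*d - 10) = (d - 5)*(d - 3)*(d + 4)*(d + 2)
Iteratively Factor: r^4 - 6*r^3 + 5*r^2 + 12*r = (r - 3)*(r^3 - 3*r^2 - 4*r) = r*(r - 3)*(r^2 - 3*r - 4) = r*(r - 3)*(r + 1)*(r - 4)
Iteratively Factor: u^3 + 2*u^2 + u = (u)*(u^2 + 2*u + 1) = u*(u + 1)*(u + 1)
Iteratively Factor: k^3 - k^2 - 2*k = (k + 1)*(k^2 - 2*k) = k*(k + 1)*(k - 2)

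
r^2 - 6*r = r*(r - 6)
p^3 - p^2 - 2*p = p*(p - 2)*(p + 1)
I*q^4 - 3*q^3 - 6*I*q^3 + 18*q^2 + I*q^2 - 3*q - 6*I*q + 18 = (q - 6)*(q + I)*(q + 3*I)*(I*q + 1)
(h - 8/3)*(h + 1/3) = h^2 - 7*h/3 - 8/9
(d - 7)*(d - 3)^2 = d^3 - 13*d^2 + 51*d - 63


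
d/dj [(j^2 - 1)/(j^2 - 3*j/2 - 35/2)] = 6*(-j^2 - 22*j - 1)/(4*j^4 - 12*j^3 - 131*j^2 + 210*j + 1225)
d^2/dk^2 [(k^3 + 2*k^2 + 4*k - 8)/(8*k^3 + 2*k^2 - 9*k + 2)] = 2*(112*k^6 + 984*k^5 - 2544*k^4 - 831*k^3 + 1170*k^2 + 780*k - 536)/(512*k^9 + 384*k^8 - 1632*k^7 - 472*k^6 + 2028*k^5 - 354*k^4 - 849*k^3 + 510*k^2 - 108*k + 8)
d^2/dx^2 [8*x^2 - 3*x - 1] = 16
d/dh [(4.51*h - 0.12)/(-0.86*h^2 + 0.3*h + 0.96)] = (3.8786*h^2 - 0.2064*h + 4.3656)/(0.7396*h^4 - 0.516*h^3 - 1.5612*h^2 + 0.576*h + 0.9216)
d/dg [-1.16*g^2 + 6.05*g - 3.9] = 6.05 - 2.32*g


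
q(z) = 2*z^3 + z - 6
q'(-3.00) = 55.00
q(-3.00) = -63.00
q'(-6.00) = 217.00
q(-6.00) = -444.00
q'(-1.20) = 9.64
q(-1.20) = -10.66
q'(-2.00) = 25.00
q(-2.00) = -24.00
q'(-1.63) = 16.94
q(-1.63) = -16.29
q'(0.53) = 2.69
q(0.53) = -5.17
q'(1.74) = 19.17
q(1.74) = 6.28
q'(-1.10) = 8.26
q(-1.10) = -9.76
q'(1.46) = 13.79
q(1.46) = 1.68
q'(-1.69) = 18.14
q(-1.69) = -17.34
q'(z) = 6*z^2 + 1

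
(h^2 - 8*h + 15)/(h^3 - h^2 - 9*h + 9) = (h - 5)/(h^2 + 2*h - 3)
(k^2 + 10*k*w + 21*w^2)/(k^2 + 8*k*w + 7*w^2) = (k + 3*w)/(k + w)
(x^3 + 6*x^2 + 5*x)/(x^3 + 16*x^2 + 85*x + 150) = x*(x + 1)/(x^2 + 11*x + 30)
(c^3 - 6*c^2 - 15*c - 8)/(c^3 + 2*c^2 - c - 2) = (c^2 - 7*c - 8)/(c^2 + c - 2)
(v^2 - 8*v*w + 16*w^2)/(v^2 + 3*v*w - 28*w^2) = (v - 4*w)/(v + 7*w)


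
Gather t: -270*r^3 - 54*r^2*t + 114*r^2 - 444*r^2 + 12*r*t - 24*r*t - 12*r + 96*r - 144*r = -270*r^3 - 330*r^2 - 60*r + t*(-54*r^2 - 12*r)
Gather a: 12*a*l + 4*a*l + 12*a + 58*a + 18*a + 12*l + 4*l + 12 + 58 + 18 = a*(16*l + 88) + 16*l + 88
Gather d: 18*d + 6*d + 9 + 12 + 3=24*d + 24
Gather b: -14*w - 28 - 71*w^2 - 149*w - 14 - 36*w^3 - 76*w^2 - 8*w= -36*w^3 - 147*w^2 - 171*w - 42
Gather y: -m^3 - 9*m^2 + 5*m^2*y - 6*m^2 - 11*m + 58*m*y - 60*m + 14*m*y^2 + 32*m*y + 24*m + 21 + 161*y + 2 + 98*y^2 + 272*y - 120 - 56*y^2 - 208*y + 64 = -m^3 - 15*m^2 - 47*m + y^2*(14*m + 42) + y*(5*m^2 + 90*m + 225) - 33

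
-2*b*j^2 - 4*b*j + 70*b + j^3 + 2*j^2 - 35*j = (-2*b + j)*(j - 5)*(j + 7)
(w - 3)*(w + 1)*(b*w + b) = b*w^3 - b*w^2 - 5*b*w - 3*b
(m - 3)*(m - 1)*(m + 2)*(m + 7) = m^4 + 5*m^3 - 19*m^2 - 29*m + 42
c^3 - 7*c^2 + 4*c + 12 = (c - 6)*(c - 2)*(c + 1)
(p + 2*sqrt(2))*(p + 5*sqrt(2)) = p^2 + 7*sqrt(2)*p + 20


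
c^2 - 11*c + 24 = (c - 8)*(c - 3)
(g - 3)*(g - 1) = g^2 - 4*g + 3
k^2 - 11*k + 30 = (k - 6)*(k - 5)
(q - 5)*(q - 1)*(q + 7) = q^3 + q^2 - 37*q + 35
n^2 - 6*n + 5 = (n - 5)*(n - 1)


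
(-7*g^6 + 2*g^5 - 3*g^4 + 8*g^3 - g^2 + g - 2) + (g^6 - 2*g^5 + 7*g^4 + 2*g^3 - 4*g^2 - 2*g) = -6*g^6 + 4*g^4 + 10*g^3 - 5*g^2 - g - 2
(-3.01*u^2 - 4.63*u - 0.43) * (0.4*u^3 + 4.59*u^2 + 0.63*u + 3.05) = -1.204*u^5 - 15.6679*u^4 - 23.32*u^3 - 14.0711*u^2 - 14.3924*u - 1.3115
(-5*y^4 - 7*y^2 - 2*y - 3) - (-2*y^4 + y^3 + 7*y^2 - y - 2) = -3*y^4 - y^3 - 14*y^2 - y - 1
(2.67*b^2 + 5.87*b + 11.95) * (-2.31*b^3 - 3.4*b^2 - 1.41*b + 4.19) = -6.1677*b^5 - 22.6377*b^4 - 51.3272*b^3 - 37.7194*b^2 + 7.7458*b + 50.0705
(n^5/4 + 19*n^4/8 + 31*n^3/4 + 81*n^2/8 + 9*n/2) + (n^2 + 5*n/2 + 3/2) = n^5/4 + 19*n^4/8 + 31*n^3/4 + 89*n^2/8 + 7*n + 3/2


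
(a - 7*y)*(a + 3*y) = a^2 - 4*a*y - 21*y^2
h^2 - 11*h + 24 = (h - 8)*(h - 3)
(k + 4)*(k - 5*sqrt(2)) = k^2 - 5*sqrt(2)*k + 4*k - 20*sqrt(2)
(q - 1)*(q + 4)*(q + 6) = q^3 + 9*q^2 + 14*q - 24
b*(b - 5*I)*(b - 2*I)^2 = b^4 - 9*I*b^3 - 24*b^2 + 20*I*b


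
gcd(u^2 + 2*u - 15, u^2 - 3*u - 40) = u + 5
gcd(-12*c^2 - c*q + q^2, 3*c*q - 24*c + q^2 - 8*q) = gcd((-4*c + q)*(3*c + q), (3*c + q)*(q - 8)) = 3*c + q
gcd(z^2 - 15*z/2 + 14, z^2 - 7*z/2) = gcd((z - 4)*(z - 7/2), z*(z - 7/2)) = z - 7/2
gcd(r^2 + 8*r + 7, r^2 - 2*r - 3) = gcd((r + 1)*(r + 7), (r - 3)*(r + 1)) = r + 1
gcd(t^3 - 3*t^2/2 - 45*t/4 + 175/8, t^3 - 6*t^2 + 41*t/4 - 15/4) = t - 5/2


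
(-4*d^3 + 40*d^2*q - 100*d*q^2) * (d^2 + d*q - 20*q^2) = -4*d^5 + 36*d^4*q + 20*d^3*q^2 - 900*d^2*q^3 + 2000*d*q^4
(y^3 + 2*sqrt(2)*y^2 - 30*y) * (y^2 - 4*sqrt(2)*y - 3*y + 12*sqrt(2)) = y^5 - 3*y^4 - 2*sqrt(2)*y^4 - 46*y^3 + 6*sqrt(2)*y^3 + 138*y^2 + 120*sqrt(2)*y^2 - 360*sqrt(2)*y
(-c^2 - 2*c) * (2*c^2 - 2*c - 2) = -2*c^4 - 2*c^3 + 6*c^2 + 4*c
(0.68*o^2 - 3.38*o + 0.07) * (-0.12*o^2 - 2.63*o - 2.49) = -0.0816*o^4 - 1.3828*o^3 + 7.1878*o^2 + 8.2321*o - 0.1743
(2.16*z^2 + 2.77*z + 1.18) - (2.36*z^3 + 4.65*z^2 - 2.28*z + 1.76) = -2.36*z^3 - 2.49*z^2 + 5.05*z - 0.58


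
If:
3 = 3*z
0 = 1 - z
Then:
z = 1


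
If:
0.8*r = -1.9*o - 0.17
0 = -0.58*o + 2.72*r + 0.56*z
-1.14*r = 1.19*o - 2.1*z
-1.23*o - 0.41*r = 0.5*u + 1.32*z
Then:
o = -0.09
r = -0.01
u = 0.36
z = -0.05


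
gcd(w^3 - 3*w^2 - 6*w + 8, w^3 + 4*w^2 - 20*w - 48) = w^2 - 2*w - 8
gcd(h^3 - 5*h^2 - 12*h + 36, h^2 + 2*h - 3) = h + 3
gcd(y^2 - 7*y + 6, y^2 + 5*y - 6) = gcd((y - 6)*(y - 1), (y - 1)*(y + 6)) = y - 1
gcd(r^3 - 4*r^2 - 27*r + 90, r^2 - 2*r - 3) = r - 3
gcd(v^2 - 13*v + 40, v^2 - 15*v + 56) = v - 8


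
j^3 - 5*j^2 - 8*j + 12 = (j - 6)*(j - 1)*(j + 2)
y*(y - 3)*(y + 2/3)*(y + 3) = y^4 + 2*y^3/3 - 9*y^2 - 6*y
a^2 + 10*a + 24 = (a + 4)*(a + 6)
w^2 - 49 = (w - 7)*(w + 7)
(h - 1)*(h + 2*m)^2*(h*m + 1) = h^4*m + 4*h^3*m^2 - h^3*m + h^3 + 4*h^2*m^3 - 4*h^2*m^2 + 4*h^2*m - h^2 - 4*h*m^3 + 4*h*m^2 - 4*h*m - 4*m^2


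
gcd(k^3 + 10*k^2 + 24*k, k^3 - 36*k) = k^2 + 6*k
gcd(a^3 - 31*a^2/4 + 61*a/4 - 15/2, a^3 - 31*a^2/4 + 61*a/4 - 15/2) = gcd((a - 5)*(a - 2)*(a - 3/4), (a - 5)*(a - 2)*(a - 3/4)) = a^3 - 31*a^2/4 + 61*a/4 - 15/2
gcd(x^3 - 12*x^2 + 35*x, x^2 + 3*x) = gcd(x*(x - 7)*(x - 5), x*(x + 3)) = x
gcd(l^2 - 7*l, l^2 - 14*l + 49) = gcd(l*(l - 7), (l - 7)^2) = l - 7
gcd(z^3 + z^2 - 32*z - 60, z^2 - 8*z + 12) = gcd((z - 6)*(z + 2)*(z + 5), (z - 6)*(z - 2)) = z - 6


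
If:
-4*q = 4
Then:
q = -1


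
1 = 1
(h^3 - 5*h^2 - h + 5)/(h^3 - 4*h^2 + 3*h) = (h^2 - 4*h - 5)/(h*(h - 3))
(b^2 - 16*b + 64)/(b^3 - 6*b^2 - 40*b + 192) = (b - 8)/(b^2 + 2*b - 24)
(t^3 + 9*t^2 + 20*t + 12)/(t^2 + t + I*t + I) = (t^2 + 8*t + 12)/(t + I)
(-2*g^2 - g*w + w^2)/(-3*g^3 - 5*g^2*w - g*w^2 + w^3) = (-2*g + w)/(-3*g^2 - 2*g*w + w^2)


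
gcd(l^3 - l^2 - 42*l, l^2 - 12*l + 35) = l - 7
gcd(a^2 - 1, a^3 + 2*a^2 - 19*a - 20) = a + 1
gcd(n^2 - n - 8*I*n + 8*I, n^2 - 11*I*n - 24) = n - 8*I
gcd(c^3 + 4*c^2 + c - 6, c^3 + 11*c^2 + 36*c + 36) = c^2 + 5*c + 6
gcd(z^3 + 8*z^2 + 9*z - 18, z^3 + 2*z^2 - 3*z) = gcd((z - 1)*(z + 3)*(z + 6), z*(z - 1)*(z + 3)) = z^2 + 2*z - 3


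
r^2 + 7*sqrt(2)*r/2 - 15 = (r - 3*sqrt(2)/2)*(r + 5*sqrt(2))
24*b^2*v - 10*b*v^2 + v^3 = v*(-6*b + v)*(-4*b + v)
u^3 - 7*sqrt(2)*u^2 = u^2*(u - 7*sqrt(2))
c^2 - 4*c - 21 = (c - 7)*(c + 3)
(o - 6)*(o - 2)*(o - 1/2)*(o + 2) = o^4 - 13*o^3/2 - o^2 + 26*o - 12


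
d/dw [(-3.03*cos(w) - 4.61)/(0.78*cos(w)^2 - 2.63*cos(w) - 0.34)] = (-2.3634*cos(w)^2 - 7.1916*cos(w) + 11.0941)*sin(w)/(0.6084*cos(w)^4 - 4.1028*cos(w)^3 + 6.3865*cos(w)^2 + 1.7884*cos(w) + 0.1156)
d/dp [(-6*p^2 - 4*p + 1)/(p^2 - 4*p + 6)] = 2*(14*p^2 - 37*p - 10)/(p^4 - 8*p^3 + 28*p^2 - 48*p + 36)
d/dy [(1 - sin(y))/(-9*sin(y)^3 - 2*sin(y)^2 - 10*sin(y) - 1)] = (-18*sin(y)^3 + 25*sin(y)^2 + 4*sin(y) + 11)*cos(y)/(9*sin(y)^3 + 2*sin(y)^2 + 10*sin(y) + 1)^2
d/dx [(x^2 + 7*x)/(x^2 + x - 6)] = (-x*(x + 7)*(2*x + 1) + (2*x + 7)*(x^2 + x - 6))/(x^2 + x - 6)^2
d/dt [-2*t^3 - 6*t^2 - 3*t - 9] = -6*t^2 - 12*t - 3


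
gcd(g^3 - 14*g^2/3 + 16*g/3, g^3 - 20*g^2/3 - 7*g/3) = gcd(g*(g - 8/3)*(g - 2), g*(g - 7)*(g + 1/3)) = g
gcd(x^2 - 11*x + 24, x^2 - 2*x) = 1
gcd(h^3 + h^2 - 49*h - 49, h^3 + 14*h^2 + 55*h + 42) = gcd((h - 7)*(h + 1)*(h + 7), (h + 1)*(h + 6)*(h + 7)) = h^2 + 8*h + 7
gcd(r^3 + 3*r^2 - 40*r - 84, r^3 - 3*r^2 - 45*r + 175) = r + 7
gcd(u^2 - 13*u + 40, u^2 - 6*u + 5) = u - 5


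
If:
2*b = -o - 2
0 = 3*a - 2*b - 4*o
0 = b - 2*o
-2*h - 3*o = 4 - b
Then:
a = -16/15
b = -4/5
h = -9/5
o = -2/5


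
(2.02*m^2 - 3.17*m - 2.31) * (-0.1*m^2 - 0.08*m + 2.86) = -0.202*m^4 + 0.1554*m^3 + 6.2618*m^2 - 8.8814*m - 6.6066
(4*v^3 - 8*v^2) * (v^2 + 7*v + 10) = 4*v^5 + 20*v^4 - 16*v^3 - 80*v^2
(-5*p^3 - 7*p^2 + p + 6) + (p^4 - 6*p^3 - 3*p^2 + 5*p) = p^4 - 11*p^3 - 10*p^2 + 6*p + 6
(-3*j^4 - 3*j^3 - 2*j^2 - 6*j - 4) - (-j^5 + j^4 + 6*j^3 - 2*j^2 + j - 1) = j^5 - 4*j^4 - 9*j^3 - 7*j - 3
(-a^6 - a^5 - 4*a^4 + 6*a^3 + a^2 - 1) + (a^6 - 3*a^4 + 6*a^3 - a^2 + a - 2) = -a^5 - 7*a^4 + 12*a^3 + a - 3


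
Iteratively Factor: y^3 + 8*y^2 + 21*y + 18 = (y + 3)*(y^2 + 5*y + 6) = (y + 3)^2*(y + 2)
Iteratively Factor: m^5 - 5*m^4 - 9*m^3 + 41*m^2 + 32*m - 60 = (m - 5)*(m^4 - 9*m^2 - 4*m + 12) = (m - 5)*(m + 2)*(m^3 - 2*m^2 - 5*m + 6) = (m - 5)*(m - 1)*(m + 2)*(m^2 - m - 6) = (m - 5)*(m - 1)*(m + 2)^2*(m - 3)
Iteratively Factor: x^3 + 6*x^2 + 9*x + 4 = (x + 1)*(x^2 + 5*x + 4) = (x + 1)^2*(x + 4)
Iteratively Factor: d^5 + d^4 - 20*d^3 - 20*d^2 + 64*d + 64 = (d - 2)*(d^4 + 3*d^3 - 14*d^2 - 48*d - 32) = (d - 2)*(d + 2)*(d^3 + d^2 - 16*d - 16) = (d - 4)*(d - 2)*(d + 2)*(d^2 + 5*d + 4) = (d - 4)*(d - 2)*(d + 2)*(d + 4)*(d + 1)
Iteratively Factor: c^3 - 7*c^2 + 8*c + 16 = (c + 1)*(c^2 - 8*c + 16) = (c - 4)*(c + 1)*(c - 4)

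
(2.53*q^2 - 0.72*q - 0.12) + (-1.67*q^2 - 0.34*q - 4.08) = 0.86*q^2 - 1.06*q - 4.2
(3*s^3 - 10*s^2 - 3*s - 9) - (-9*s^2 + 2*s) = 3*s^3 - s^2 - 5*s - 9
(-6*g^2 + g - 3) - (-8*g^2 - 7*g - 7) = 2*g^2 + 8*g + 4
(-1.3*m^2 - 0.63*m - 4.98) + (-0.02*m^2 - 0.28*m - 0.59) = -1.32*m^2 - 0.91*m - 5.57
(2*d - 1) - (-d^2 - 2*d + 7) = d^2 + 4*d - 8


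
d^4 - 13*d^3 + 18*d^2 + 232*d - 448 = (d - 8)*(d - 7)*(d - 2)*(d + 4)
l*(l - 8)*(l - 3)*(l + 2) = l^4 - 9*l^3 + 2*l^2 + 48*l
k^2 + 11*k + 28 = (k + 4)*(k + 7)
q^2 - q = q*(q - 1)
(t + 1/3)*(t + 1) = t^2 + 4*t/3 + 1/3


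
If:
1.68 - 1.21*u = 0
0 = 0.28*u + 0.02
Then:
No Solution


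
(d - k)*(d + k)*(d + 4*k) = d^3 + 4*d^2*k - d*k^2 - 4*k^3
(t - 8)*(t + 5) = t^2 - 3*t - 40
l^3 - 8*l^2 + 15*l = l*(l - 5)*(l - 3)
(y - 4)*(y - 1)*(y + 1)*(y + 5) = y^4 + y^3 - 21*y^2 - y + 20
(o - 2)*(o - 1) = o^2 - 3*o + 2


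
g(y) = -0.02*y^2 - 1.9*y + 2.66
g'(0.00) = -1.90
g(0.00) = 2.66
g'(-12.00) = -1.42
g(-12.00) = 22.58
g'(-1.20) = -1.85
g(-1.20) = 4.91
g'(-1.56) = -1.84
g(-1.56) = 5.58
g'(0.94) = -1.94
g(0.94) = 0.86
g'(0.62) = -1.92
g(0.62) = 1.47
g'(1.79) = -1.97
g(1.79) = -0.81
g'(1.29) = -1.95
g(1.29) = 0.18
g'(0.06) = -1.90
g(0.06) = 2.55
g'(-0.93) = -1.86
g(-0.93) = 4.41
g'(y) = -0.04*y - 1.9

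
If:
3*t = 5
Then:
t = 5/3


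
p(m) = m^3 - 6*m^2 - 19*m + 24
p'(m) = 3*m^2 - 12*m - 19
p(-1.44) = 35.93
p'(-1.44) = 4.50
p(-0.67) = 33.74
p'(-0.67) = -9.61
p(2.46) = -44.16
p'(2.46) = -30.37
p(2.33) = -40.19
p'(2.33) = -30.67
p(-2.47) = 19.26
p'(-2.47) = 28.94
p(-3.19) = -8.91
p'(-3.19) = 49.81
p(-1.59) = 35.02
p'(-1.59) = 7.66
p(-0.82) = 34.99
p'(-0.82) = -7.14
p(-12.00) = -2340.00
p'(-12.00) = 557.00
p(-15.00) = -4416.00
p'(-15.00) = 836.00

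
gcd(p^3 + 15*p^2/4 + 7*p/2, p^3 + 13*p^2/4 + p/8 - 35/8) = p + 7/4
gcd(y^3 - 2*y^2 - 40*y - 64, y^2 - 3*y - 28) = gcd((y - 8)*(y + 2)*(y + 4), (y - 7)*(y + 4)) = y + 4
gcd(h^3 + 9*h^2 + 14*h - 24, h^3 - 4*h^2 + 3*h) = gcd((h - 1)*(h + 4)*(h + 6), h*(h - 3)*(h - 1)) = h - 1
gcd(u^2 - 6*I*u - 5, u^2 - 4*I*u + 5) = u - 5*I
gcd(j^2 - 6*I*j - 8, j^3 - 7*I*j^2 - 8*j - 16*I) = j - 4*I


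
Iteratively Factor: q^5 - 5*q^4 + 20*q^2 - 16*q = (q - 1)*(q^4 - 4*q^3 - 4*q^2 + 16*q) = (q - 2)*(q - 1)*(q^3 - 2*q^2 - 8*q) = (q - 2)*(q - 1)*(q + 2)*(q^2 - 4*q) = (q - 4)*(q - 2)*(q - 1)*(q + 2)*(q)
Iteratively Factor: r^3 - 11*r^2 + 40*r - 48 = (r - 3)*(r^2 - 8*r + 16) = (r - 4)*(r - 3)*(r - 4)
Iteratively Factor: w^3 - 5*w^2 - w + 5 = (w - 1)*(w^2 - 4*w - 5) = (w - 5)*(w - 1)*(w + 1)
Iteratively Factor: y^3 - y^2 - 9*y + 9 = (y - 1)*(y^2 - 9) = (y - 3)*(y - 1)*(y + 3)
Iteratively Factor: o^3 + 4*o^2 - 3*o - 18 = (o + 3)*(o^2 + o - 6) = (o + 3)^2*(o - 2)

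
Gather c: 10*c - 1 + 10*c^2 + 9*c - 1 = 10*c^2 + 19*c - 2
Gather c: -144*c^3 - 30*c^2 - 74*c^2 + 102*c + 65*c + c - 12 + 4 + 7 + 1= -144*c^3 - 104*c^2 + 168*c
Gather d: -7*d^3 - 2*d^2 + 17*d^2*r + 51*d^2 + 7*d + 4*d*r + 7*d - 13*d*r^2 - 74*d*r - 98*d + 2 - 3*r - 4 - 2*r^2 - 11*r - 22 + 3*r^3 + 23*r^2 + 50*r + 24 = -7*d^3 + d^2*(17*r + 49) + d*(-13*r^2 - 70*r - 84) + 3*r^3 + 21*r^2 + 36*r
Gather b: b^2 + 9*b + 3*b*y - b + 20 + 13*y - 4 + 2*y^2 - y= b^2 + b*(3*y + 8) + 2*y^2 + 12*y + 16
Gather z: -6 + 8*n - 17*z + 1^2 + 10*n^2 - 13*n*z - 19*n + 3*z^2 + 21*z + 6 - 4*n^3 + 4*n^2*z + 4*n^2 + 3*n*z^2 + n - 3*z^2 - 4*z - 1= -4*n^3 + 14*n^2 + 3*n*z^2 - 10*n + z*(4*n^2 - 13*n)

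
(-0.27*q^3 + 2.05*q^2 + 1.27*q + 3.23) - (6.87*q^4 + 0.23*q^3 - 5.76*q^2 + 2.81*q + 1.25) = -6.87*q^4 - 0.5*q^3 + 7.81*q^2 - 1.54*q + 1.98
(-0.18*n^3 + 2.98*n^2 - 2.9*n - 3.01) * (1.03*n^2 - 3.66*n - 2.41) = -0.1854*n^5 + 3.7282*n^4 - 13.46*n^3 + 0.331900000000001*n^2 + 18.0056*n + 7.2541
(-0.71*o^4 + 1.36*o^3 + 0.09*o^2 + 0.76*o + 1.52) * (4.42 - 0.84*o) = 0.5964*o^5 - 4.2806*o^4 + 5.9356*o^3 - 0.2406*o^2 + 2.0824*o + 6.7184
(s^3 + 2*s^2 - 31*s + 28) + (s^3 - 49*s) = 2*s^3 + 2*s^2 - 80*s + 28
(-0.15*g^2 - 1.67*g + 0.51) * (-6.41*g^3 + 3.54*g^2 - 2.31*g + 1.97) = 0.9615*g^5 + 10.1737*g^4 - 8.8344*g^3 + 5.3676*g^2 - 4.468*g + 1.0047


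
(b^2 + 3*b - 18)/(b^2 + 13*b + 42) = (b - 3)/(b + 7)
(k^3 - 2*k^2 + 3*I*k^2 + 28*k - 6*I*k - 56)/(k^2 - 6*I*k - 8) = (k^2 + k*(-2 + 7*I) - 14*I)/(k - 2*I)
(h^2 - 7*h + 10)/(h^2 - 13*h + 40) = (h - 2)/(h - 8)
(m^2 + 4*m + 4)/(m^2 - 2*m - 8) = (m + 2)/(m - 4)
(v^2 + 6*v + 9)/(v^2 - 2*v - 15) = (v + 3)/(v - 5)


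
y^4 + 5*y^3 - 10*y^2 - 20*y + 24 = (y - 2)*(y - 1)*(y + 2)*(y + 6)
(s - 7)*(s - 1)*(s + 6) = s^3 - 2*s^2 - 41*s + 42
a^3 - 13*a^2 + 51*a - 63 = (a - 7)*(a - 3)^2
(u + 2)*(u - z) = u^2 - u*z + 2*u - 2*z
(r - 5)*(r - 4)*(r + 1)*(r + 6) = r^4 - 2*r^3 - 37*r^2 + 86*r + 120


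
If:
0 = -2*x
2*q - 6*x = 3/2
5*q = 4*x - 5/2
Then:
No Solution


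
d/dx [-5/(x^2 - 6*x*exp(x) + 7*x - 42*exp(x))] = 5*(-6*x*exp(x) + 2*x - 48*exp(x) + 7)/(x^2 - 6*x*exp(x) + 7*x - 42*exp(x))^2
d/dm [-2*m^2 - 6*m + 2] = -4*m - 6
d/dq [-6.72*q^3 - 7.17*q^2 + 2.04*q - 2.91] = -20.16*q^2 - 14.34*q + 2.04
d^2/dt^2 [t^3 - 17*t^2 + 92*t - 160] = 6*t - 34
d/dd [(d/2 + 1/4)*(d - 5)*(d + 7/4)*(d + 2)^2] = 5*d^4/2 + 5*d^3/2 - 417*d^2/16 - 455*d/8 - 59/2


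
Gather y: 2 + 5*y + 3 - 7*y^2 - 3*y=-7*y^2 + 2*y + 5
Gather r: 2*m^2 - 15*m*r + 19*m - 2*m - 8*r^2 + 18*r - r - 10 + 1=2*m^2 + 17*m - 8*r^2 + r*(17 - 15*m) - 9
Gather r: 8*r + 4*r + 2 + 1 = 12*r + 3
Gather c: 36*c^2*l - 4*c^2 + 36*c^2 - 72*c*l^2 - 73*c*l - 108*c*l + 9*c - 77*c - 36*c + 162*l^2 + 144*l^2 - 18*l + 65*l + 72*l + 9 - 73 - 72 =c^2*(36*l + 32) + c*(-72*l^2 - 181*l - 104) + 306*l^2 + 119*l - 136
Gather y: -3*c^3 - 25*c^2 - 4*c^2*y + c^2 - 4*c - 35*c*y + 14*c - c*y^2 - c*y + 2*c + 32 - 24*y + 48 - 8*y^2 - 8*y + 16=-3*c^3 - 24*c^2 + 12*c + y^2*(-c - 8) + y*(-4*c^2 - 36*c - 32) + 96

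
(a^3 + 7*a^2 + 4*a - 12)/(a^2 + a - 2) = a + 6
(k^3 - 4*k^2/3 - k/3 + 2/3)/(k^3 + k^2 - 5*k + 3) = (k + 2/3)/(k + 3)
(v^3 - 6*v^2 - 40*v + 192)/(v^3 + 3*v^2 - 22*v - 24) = (v - 8)/(v + 1)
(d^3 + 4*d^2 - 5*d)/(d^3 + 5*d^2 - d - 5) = d/(d + 1)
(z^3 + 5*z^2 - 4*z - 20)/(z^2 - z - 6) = (z^2 + 3*z - 10)/(z - 3)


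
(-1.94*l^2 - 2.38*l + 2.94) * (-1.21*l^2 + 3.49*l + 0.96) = 2.3474*l^4 - 3.8908*l^3 - 13.726*l^2 + 7.9758*l + 2.8224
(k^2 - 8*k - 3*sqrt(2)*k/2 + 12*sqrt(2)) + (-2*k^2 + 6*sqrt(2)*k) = -k^2 - 8*k + 9*sqrt(2)*k/2 + 12*sqrt(2)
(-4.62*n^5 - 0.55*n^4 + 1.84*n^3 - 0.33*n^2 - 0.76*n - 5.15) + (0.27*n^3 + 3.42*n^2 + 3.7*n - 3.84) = -4.62*n^5 - 0.55*n^4 + 2.11*n^3 + 3.09*n^2 + 2.94*n - 8.99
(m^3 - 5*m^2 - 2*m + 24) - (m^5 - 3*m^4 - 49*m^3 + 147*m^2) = -m^5 + 3*m^4 + 50*m^3 - 152*m^2 - 2*m + 24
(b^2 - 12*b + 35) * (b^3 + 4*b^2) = b^5 - 8*b^4 - 13*b^3 + 140*b^2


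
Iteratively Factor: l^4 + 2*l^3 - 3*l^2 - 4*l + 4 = (l + 2)*(l^3 - 3*l + 2) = (l + 2)^2*(l^2 - 2*l + 1) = (l - 1)*(l + 2)^2*(l - 1)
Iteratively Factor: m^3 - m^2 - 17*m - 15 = (m + 3)*(m^2 - 4*m - 5) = (m + 1)*(m + 3)*(m - 5)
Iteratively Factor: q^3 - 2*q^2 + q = (q - 1)*(q^2 - q) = q*(q - 1)*(q - 1)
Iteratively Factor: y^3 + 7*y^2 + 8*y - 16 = (y - 1)*(y^2 + 8*y + 16) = (y - 1)*(y + 4)*(y + 4)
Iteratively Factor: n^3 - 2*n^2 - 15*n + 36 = (n - 3)*(n^2 + n - 12) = (n - 3)^2*(n + 4)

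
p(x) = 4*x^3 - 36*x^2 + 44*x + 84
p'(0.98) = -15.04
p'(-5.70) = 844.28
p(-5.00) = -1536.00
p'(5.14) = -9.04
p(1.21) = 91.62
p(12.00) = 2340.00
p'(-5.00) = 704.00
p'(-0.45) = 78.83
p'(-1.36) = 164.12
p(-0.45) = 56.55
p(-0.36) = 63.31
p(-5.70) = -2077.21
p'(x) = 12*x^2 - 72*x + 44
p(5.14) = -97.76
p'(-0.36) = 71.48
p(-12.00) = -12540.00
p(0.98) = 96.31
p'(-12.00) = 2636.00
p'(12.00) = 908.00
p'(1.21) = -25.55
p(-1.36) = -52.49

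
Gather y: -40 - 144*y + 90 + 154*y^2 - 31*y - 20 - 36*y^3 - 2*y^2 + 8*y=-36*y^3 + 152*y^2 - 167*y + 30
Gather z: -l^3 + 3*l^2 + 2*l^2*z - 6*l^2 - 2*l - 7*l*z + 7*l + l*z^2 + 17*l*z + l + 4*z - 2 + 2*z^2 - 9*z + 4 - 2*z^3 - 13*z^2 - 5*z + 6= -l^3 - 3*l^2 + 6*l - 2*z^3 + z^2*(l - 11) + z*(2*l^2 + 10*l - 10) + 8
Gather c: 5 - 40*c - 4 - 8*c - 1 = -48*c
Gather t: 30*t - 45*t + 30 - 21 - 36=-15*t - 27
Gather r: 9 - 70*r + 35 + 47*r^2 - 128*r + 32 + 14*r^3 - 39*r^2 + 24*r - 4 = 14*r^3 + 8*r^2 - 174*r + 72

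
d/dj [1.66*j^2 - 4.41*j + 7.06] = 3.32*j - 4.41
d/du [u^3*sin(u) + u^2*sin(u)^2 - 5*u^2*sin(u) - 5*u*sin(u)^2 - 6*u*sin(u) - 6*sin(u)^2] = u^3*cos(u) + 3*u^2*sin(u) + u^2*sin(2*u) - 5*u^2*cos(u) + 2*u*sin(u)^2 - 10*u*sin(u) - 5*u*sin(2*u) - 6*u*cos(u) - 5*sin(u)^2 - 6*sin(u) - 6*sin(2*u)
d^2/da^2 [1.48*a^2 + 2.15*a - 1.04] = 2.96000000000000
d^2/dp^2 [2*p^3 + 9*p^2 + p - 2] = 12*p + 18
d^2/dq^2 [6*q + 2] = 0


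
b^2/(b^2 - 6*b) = b/(b - 6)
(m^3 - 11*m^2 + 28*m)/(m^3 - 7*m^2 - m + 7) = m*(m - 4)/(m^2 - 1)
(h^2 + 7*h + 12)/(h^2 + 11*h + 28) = (h + 3)/(h + 7)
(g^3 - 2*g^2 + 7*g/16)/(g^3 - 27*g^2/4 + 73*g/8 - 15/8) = g*(4*g - 7)/(2*(2*g^2 - 13*g + 15))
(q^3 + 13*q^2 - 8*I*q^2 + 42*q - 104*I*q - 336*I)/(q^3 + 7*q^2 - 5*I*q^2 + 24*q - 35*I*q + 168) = (q + 6)/(q + 3*I)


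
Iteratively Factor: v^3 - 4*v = (v - 2)*(v^2 + 2*v) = (v - 2)*(v + 2)*(v)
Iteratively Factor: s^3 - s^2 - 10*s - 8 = (s + 2)*(s^2 - 3*s - 4) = (s - 4)*(s + 2)*(s + 1)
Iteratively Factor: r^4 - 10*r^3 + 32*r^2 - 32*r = (r - 4)*(r^3 - 6*r^2 + 8*r) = (r - 4)*(r - 2)*(r^2 - 4*r) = (r - 4)^2*(r - 2)*(r)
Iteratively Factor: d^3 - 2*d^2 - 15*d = (d)*(d^2 - 2*d - 15) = d*(d + 3)*(d - 5)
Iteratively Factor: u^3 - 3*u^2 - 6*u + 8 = (u - 1)*(u^2 - 2*u - 8) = (u - 1)*(u + 2)*(u - 4)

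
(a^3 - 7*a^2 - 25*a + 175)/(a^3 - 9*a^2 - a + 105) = (a + 5)/(a + 3)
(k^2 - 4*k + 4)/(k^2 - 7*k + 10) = (k - 2)/(k - 5)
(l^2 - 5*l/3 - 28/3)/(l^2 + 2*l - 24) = (l + 7/3)/(l + 6)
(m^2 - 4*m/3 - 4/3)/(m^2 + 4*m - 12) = (m + 2/3)/(m + 6)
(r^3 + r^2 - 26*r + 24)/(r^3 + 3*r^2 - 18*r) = (r^2 - 5*r + 4)/(r*(r - 3))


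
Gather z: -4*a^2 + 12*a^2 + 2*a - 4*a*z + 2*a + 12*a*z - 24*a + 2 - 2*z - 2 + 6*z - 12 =8*a^2 - 20*a + z*(8*a + 4) - 12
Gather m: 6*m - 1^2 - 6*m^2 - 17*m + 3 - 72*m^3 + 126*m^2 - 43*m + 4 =-72*m^3 + 120*m^2 - 54*m + 6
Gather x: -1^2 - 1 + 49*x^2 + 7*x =49*x^2 + 7*x - 2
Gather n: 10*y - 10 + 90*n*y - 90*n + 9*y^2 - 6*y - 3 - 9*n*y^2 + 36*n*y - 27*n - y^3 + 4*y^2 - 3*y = n*(-9*y^2 + 126*y - 117) - y^3 + 13*y^2 + y - 13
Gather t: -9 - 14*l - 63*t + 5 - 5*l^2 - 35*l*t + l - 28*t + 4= -5*l^2 - 13*l + t*(-35*l - 91)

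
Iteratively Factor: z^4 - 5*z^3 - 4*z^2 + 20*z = (z + 2)*(z^3 - 7*z^2 + 10*z) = (z - 2)*(z + 2)*(z^2 - 5*z) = z*(z - 2)*(z + 2)*(z - 5)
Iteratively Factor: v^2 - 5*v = (v)*(v - 5)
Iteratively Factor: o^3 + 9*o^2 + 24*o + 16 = (o + 4)*(o^2 + 5*o + 4) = (o + 1)*(o + 4)*(o + 4)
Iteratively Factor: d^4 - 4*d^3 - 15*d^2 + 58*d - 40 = (d - 1)*(d^3 - 3*d^2 - 18*d + 40) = (d - 5)*(d - 1)*(d^2 + 2*d - 8) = (d - 5)*(d - 1)*(d + 4)*(d - 2)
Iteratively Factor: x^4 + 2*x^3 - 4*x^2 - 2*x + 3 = (x + 1)*(x^3 + x^2 - 5*x + 3) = (x - 1)*(x + 1)*(x^2 + 2*x - 3) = (x - 1)*(x + 1)*(x + 3)*(x - 1)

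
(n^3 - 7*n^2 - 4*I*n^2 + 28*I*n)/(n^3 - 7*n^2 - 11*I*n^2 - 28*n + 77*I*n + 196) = n/(n - 7*I)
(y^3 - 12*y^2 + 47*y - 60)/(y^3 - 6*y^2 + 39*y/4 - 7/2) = 4*(y^3 - 12*y^2 + 47*y - 60)/(4*y^3 - 24*y^2 + 39*y - 14)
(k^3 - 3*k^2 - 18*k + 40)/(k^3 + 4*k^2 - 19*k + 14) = (k^2 - k - 20)/(k^2 + 6*k - 7)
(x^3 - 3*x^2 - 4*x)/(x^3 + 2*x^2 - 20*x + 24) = x*(x^2 - 3*x - 4)/(x^3 + 2*x^2 - 20*x + 24)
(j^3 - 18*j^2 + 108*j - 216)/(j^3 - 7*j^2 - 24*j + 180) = (j - 6)/(j + 5)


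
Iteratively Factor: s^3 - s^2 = (s)*(s^2 - s) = s^2*(s - 1)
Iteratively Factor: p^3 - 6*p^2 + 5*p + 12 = (p + 1)*(p^2 - 7*p + 12) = (p - 4)*(p + 1)*(p - 3)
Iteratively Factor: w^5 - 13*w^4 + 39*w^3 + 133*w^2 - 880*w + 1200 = (w - 5)*(w^4 - 8*w^3 - w^2 + 128*w - 240) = (w - 5)*(w + 4)*(w^3 - 12*w^2 + 47*w - 60) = (w - 5)*(w - 4)*(w + 4)*(w^2 - 8*w + 15) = (w - 5)*(w - 4)*(w - 3)*(w + 4)*(w - 5)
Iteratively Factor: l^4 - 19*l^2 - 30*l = (l + 2)*(l^3 - 2*l^2 - 15*l) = (l - 5)*(l + 2)*(l^2 + 3*l) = l*(l - 5)*(l + 2)*(l + 3)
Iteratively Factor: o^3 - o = (o + 1)*(o^2 - o) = (o - 1)*(o + 1)*(o)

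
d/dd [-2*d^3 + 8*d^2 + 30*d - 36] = -6*d^2 + 16*d + 30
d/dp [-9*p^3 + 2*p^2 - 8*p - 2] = -27*p^2 + 4*p - 8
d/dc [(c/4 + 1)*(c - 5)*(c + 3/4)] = 3*c^2/4 - c/8 - 83/16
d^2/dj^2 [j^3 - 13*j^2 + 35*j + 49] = 6*j - 26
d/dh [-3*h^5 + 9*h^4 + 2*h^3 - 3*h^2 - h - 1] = -15*h^4 + 36*h^3 + 6*h^2 - 6*h - 1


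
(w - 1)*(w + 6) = w^2 + 5*w - 6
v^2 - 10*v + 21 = (v - 7)*(v - 3)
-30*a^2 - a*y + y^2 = (-6*a + y)*(5*a + y)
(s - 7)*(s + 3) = s^2 - 4*s - 21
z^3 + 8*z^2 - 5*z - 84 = (z - 3)*(z + 4)*(z + 7)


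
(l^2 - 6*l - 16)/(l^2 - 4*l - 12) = (l - 8)/(l - 6)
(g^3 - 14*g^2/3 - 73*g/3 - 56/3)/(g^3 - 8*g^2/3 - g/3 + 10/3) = (3*g^2 - 17*g - 56)/(3*g^2 - 11*g + 10)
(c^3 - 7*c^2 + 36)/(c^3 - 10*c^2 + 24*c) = (c^2 - c - 6)/(c*(c - 4))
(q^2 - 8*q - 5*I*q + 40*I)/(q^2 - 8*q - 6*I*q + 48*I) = (q - 5*I)/(q - 6*I)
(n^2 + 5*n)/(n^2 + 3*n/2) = 2*(n + 5)/(2*n + 3)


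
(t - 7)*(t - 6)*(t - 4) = t^3 - 17*t^2 + 94*t - 168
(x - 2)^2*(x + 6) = x^3 + 2*x^2 - 20*x + 24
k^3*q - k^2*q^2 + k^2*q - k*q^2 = k*(k - q)*(k*q + q)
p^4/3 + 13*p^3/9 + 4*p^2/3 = p^2*(p/3 + 1)*(p + 4/3)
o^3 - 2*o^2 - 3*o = o*(o - 3)*(o + 1)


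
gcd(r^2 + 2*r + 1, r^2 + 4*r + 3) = r + 1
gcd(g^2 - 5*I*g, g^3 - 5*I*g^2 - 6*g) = g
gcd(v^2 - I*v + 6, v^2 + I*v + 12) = v - 3*I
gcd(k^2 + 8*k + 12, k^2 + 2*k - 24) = k + 6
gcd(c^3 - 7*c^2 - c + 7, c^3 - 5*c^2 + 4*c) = c - 1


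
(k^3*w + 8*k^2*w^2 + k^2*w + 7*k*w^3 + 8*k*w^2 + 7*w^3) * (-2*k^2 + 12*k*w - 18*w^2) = -2*k^5*w - 4*k^4*w^2 - 2*k^4*w + 64*k^3*w^3 - 4*k^3*w^2 - 60*k^2*w^4 + 64*k^2*w^3 - 126*k*w^5 - 60*k*w^4 - 126*w^5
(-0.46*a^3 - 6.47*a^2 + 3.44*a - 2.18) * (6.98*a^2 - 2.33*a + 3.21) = -3.2108*a^5 - 44.0888*a^4 + 37.6097*a^3 - 44.0003*a^2 + 16.1218*a - 6.9978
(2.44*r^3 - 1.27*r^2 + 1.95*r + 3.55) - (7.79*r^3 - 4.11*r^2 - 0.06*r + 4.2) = -5.35*r^3 + 2.84*r^2 + 2.01*r - 0.65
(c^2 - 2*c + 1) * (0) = 0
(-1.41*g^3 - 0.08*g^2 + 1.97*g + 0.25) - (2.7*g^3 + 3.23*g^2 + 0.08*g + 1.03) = -4.11*g^3 - 3.31*g^2 + 1.89*g - 0.78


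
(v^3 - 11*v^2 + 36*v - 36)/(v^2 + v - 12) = (v^2 - 8*v + 12)/(v + 4)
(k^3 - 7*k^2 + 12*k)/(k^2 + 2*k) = (k^2 - 7*k + 12)/(k + 2)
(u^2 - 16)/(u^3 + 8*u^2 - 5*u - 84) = (u - 4)/(u^2 + 4*u - 21)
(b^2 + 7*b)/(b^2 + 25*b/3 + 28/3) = 3*b/(3*b + 4)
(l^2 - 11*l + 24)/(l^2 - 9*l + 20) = (l^2 - 11*l + 24)/(l^2 - 9*l + 20)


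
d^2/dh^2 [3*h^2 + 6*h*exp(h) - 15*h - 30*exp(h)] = 6*h*exp(h) - 18*exp(h) + 6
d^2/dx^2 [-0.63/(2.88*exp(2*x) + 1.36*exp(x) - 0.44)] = (-0.63*(5.76*exp(x) + 1.36)*(11.52*exp(x) + 2.72)*exp(x) + (7.2576*exp(x) + 0.8568)*(2.88*exp(2*x) + 1.36*exp(x) - 0.44))*exp(x)/(2.88*exp(2*x) + 1.36*exp(x) - 0.44)^3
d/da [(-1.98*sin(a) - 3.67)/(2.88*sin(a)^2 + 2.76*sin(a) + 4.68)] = (5.7024*sin(a)^2 + 21.1392*sin(a) + 0.8628)*cos(a)/(8.2944*sin(a)^4 + 15.8976*sin(a)^3 + 34.5744*sin(a)^2 + 25.8336*sin(a) + 21.9024)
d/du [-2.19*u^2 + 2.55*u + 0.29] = 2.55 - 4.38*u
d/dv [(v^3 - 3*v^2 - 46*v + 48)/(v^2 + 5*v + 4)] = (v^4 + 10*v^3 + 43*v^2 - 120*v - 424)/(v^4 + 10*v^3 + 33*v^2 + 40*v + 16)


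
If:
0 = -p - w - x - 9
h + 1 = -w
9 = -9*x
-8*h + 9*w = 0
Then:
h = -9/17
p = -128/17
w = -8/17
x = -1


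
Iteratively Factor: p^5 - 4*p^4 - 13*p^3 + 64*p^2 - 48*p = (p + 4)*(p^4 - 8*p^3 + 19*p^2 - 12*p) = (p - 3)*(p + 4)*(p^3 - 5*p^2 + 4*p) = (p - 3)*(p - 1)*(p + 4)*(p^2 - 4*p) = p*(p - 3)*(p - 1)*(p + 4)*(p - 4)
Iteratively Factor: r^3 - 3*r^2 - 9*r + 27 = (r - 3)*(r^2 - 9) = (r - 3)*(r + 3)*(r - 3)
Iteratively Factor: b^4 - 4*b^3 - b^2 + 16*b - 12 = (b - 2)*(b^3 - 2*b^2 - 5*b + 6) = (b - 3)*(b - 2)*(b^2 + b - 2) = (b - 3)*(b - 2)*(b - 1)*(b + 2)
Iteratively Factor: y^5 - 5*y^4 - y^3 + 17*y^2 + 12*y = (y - 3)*(y^4 - 2*y^3 - 7*y^2 - 4*y) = (y - 4)*(y - 3)*(y^3 + 2*y^2 + y) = y*(y - 4)*(y - 3)*(y^2 + 2*y + 1) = y*(y - 4)*(y - 3)*(y + 1)*(y + 1)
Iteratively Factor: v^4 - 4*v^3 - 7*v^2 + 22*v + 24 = (v - 4)*(v^3 - 7*v - 6) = (v - 4)*(v + 2)*(v^2 - 2*v - 3) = (v - 4)*(v + 1)*(v + 2)*(v - 3)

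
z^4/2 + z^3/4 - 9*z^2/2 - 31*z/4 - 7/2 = (z/2 + 1)*(z - 7/2)*(z + 1)^2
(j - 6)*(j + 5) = j^2 - j - 30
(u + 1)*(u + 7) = u^2 + 8*u + 7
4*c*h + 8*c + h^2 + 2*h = (4*c + h)*(h + 2)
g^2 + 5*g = g*(g + 5)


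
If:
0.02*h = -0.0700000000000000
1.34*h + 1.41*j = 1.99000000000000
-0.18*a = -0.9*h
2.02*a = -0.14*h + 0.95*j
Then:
No Solution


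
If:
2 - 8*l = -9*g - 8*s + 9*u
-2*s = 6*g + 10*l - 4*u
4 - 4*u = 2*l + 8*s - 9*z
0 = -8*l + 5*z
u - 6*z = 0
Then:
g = 890/4083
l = 90/1361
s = 388/1361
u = 864/1361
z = 144/1361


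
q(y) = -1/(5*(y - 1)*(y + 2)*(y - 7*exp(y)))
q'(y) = -(7*exp(y) - 1)/(5*(y - 1)*(y + 2)*(y - 7*exp(y))^2) + 1/(5*(y - 1)*(y + 2)^2*(y - 7*exp(y))) + 1/(5*(y - 1)^2*(y + 2)*(y - 7*exp(y)))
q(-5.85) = 0.00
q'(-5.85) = 0.00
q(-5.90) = 0.00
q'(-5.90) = 0.00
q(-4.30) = 0.00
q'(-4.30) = 0.00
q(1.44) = 0.00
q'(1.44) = -0.02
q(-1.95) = -0.46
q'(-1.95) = 9.05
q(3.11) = 0.00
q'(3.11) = -0.00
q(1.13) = 0.02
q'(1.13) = -0.22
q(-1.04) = -0.03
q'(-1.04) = 0.03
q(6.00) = 0.00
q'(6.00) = 0.00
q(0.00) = -0.01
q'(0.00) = 0.01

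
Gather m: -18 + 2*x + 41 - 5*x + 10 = 33 - 3*x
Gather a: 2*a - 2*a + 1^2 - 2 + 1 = 0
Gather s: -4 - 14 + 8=-10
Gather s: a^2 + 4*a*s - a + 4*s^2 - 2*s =a^2 - a + 4*s^2 + s*(4*a - 2)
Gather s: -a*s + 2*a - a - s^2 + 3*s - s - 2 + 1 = a - s^2 + s*(2 - a) - 1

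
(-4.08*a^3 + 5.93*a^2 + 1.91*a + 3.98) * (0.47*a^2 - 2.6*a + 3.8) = -1.9176*a^5 + 13.3951*a^4 - 30.0243*a^3 + 19.4386*a^2 - 3.09*a + 15.124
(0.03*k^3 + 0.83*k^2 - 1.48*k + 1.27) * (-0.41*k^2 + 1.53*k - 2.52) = -0.0123*k^5 - 0.2944*k^4 + 1.8011*k^3 - 4.8767*k^2 + 5.6727*k - 3.2004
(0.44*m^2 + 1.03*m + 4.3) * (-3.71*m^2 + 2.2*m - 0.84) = -1.6324*m^4 - 2.8533*m^3 - 14.0566*m^2 + 8.5948*m - 3.612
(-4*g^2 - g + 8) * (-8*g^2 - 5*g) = 32*g^4 + 28*g^3 - 59*g^2 - 40*g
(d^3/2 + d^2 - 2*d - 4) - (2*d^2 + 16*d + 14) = d^3/2 - d^2 - 18*d - 18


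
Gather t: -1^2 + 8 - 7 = 0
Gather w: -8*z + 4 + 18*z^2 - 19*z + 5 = 18*z^2 - 27*z + 9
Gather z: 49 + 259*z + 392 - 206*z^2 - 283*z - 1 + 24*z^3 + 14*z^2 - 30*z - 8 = 24*z^3 - 192*z^2 - 54*z + 432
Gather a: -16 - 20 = -36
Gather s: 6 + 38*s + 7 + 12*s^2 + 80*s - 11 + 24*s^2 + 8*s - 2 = 36*s^2 + 126*s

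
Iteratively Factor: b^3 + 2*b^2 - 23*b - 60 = (b + 4)*(b^2 - 2*b - 15) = (b - 5)*(b + 4)*(b + 3)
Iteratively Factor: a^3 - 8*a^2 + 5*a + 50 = (a + 2)*(a^2 - 10*a + 25) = (a - 5)*(a + 2)*(a - 5)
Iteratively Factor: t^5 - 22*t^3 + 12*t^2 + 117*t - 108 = (t - 3)*(t^4 + 3*t^3 - 13*t^2 - 27*t + 36) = (t - 3)^2*(t^3 + 6*t^2 + 5*t - 12) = (t - 3)^2*(t + 4)*(t^2 + 2*t - 3) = (t - 3)^2*(t - 1)*(t + 4)*(t + 3)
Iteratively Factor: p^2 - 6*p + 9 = (p - 3)*(p - 3)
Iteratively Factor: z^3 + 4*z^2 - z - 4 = (z + 1)*(z^2 + 3*z - 4) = (z + 1)*(z + 4)*(z - 1)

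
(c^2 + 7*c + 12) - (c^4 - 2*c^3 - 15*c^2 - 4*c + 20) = -c^4 + 2*c^3 + 16*c^2 + 11*c - 8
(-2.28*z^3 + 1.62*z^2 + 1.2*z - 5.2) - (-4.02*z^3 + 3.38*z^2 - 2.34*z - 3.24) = 1.74*z^3 - 1.76*z^2 + 3.54*z - 1.96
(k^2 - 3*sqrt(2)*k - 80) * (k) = k^3 - 3*sqrt(2)*k^2 - 80*k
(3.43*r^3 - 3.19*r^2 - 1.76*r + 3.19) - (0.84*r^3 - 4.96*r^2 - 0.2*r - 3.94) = 2.59*r^3 + 1.77*r^2 - 1.56*r + 7.13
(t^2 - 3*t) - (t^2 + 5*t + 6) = -8*t - 6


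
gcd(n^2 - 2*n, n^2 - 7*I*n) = n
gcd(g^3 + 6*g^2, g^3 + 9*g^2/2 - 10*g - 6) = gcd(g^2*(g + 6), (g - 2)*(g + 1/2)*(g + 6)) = g + 6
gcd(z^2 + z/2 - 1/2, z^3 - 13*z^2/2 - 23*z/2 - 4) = z + 1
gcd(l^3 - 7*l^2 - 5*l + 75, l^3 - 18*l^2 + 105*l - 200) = l^2 - 10*l + 25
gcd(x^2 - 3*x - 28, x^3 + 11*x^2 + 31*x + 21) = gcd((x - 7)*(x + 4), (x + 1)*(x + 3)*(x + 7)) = 1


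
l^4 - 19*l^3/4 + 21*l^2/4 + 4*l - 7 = (l - 2)^2*(l - 7/4)*(l + 1)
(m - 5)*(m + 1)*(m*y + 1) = m^3*y - 4*m^2*y + m^2 - 5*m*y - 4*m - 5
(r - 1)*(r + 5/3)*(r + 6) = r^3 + 20*r^2/3 + 7*r/3 - 10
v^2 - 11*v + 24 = (v - 8)*(v - 3)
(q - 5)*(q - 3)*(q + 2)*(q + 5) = q^4 - q^3 - 31*q^2 + 25*q + 150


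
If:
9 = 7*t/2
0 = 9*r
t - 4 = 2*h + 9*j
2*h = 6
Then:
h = 3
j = -52/63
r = 0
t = 18/7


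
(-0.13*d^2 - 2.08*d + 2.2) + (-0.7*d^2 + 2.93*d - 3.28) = -0.83*d^2 + 0.85*d - 1.08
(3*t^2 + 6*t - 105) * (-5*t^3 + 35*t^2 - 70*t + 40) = -15*t^5 + 75*t^4 + 525*t^3 - 3975*t^2 + 7590*t - 4200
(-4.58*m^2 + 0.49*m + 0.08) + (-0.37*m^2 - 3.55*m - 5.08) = -4.95*m^2 - 3.06*m - 5.0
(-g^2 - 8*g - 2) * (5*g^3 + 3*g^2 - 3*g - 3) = -5*g^5 - 43*g^4 - 31*g^3 + 21*g^2 + 30*g + 6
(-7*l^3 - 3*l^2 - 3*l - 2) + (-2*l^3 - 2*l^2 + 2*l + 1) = -9*l^3 - 5*l^2 - l - 1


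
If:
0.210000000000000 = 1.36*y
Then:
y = 0.15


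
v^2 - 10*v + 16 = (v - 8)*(v - 2)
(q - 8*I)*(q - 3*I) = q^2 - 11*I*q - 24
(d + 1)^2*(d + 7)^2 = d^4 + 16*d^3 + 78*d^2 + 112*d + 49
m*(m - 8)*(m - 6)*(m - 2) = m^4 - 16*m^3 + 76*m^2 - 96*m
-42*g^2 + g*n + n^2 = (-6*g + n)*(7*g + n)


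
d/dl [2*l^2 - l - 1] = 4*l - 1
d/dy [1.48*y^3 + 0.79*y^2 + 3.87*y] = 4.44*y^2 + 1.58*y + 3.87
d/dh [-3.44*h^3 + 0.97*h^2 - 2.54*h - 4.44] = -10.32*h^2 + 1.94*h - 2.54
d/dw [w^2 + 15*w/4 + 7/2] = 2*w + 15/4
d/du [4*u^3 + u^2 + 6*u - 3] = 12*u^2 + 2*u + 6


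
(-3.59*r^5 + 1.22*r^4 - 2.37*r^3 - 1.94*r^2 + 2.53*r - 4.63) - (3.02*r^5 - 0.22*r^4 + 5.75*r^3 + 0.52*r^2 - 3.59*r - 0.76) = -6.61*r^5 + 1.44*r^4 - 8.12*r^3 - 2.46*r^2 + 6.12*r - 3.87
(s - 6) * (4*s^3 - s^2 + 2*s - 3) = 4*s^4 - 25*s^3 + 8*s^2 - 15*s + 18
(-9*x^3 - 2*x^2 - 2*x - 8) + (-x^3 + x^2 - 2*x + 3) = -10*x^3 - x^2 - 4*x - 5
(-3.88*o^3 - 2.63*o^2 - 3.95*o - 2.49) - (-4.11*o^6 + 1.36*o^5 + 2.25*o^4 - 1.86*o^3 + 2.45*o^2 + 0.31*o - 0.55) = 4.11*o^6 - 1.36*o^5 - 2.25*o^4 - 2.02*o^3 - 5.08*o^2 - 4.26*o - 1.94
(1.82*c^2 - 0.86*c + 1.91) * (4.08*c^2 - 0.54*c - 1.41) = 7.4256*c^4 - 4.4916*c^3 + 5.691*c^2 + 0.1812*c - 2.6931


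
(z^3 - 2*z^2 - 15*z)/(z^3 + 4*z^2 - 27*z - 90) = z/(z + 6)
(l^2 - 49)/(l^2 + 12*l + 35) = (l - 7)/(l + 5)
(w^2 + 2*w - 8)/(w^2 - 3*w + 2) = (w + 4)/(w - 1)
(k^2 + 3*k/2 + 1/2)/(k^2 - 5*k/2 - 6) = (2*k^2 + 3*k + 1)/(2*k^2 - 5*k - 12)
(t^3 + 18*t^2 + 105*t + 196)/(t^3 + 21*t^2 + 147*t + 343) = (t + 4)/(t + 7)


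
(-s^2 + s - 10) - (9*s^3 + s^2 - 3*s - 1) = -9*s^3 - 2*s^2 + 4*s - 9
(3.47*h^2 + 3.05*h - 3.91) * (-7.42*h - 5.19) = -25.7474*h^3 - 40.6403*h^2 + 13.1827*h + 20.2929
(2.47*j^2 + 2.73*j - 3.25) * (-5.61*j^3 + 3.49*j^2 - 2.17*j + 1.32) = -13.8567*j^5 - 6.695*j^4 + 22.4003*j^3 - 14.0062*j^2 + 10.6561*j - 4.29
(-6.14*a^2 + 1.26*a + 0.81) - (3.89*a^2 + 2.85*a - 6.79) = -10.03*a^2 - 1.59*a + 7.6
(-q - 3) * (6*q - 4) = -6*q^2 - 14*q + 12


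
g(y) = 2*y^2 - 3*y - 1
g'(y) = 4*y - 3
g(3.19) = 9.78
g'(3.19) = 9.76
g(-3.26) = 30.04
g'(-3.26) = -16.04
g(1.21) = -1.70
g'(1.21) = 1.84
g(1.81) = 0.12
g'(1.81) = 4.24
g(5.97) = 52.37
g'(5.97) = 20.88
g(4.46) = 25.40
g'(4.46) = 14.84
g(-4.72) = 57.72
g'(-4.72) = -21.88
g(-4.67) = 56.63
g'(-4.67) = -21.68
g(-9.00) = 188.00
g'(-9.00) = -39.00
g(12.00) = 251.00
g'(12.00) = 45.00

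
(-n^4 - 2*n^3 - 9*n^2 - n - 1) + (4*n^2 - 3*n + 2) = -n^4 - 2*n^3 - 5*n^2 - 4*n + 1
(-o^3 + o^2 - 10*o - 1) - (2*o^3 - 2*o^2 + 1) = -3*o^3 + 3*o^2 - 10*o - 2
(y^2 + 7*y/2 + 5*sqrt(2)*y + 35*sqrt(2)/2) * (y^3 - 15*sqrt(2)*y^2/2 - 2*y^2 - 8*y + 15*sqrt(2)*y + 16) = y^5 - 5*sqrt(2)*y^4/2 + 3*y^4/2 - 90*y^3 - 15*sqrt(2)*y^3/4 - 249*y^2/2 - 45*sqrt(2)*y^2/2 - 60*sqrt(2)*y + 581*y + 280*sqrt(2)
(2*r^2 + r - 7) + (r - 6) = 2*r^2 + 2*r - 13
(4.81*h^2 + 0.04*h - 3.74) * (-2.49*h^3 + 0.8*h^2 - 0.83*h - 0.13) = -11.9769*h^5 + 3.7484*h^4 + 5.3523*h^3 - 3.6505*h^2 + 3.099*h + 0.4862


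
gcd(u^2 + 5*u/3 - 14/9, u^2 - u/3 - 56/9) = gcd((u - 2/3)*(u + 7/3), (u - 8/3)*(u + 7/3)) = u + 7/3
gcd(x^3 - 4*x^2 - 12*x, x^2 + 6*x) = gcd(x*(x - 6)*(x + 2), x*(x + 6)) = x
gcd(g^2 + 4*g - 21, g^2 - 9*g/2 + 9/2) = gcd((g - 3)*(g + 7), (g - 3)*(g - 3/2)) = g - 3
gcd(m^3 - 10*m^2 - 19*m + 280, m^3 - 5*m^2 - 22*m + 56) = m - 7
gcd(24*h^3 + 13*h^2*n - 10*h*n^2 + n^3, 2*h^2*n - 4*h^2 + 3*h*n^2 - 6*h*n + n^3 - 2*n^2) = h + n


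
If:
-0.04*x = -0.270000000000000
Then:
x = 6.75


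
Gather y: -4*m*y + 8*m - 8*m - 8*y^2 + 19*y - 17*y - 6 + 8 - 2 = -8*y^2 + y*(2 - 4*m)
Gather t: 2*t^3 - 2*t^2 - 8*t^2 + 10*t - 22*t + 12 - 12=2*t^3 - 10*t^2 - 12*t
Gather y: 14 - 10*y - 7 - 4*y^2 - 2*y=-4*y^2 - 12*y + 7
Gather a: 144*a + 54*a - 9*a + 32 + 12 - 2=189*a + 42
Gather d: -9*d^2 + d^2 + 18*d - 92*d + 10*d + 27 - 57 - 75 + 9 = -8*d^2 - 64*d - 96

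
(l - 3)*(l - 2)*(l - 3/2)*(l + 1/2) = l^4 - 6*l^3 + 41*l^2/4 - 9*l/4 - 9/2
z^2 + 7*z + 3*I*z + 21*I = (z + 7)*(z + 3*I)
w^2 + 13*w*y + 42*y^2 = (w + 6*y)*(w + 7*y)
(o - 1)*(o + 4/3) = o^2 + o/3 - 4/3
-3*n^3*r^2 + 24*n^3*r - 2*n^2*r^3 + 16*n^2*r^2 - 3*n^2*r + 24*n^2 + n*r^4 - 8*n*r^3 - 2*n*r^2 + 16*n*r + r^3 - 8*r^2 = (-3*n + r)*(n + r)*(r - 8)*(n*r + 1)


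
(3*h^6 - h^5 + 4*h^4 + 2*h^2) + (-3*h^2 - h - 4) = 3*h^6 - h^5 + 4*h^4 - h^2 - h - 4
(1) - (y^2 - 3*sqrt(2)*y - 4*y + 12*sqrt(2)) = -y^2 + 4*y + 3*sqrt(2)*y - 12*sqrt(2) + 1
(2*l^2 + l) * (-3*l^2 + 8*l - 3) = -6*l^4 + 13*l^3 + 2*l^2 - 3*l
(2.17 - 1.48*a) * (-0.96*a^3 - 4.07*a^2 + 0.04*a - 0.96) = 1.4208*a^4 + 3.9404*a^3 - 8.8911*a^2 + 1.5076*a - 2.0832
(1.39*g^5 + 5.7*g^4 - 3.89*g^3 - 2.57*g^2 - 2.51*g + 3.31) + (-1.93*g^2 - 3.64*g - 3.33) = 1.39*g^5 + 5.7*g^4 - 3.89*g^3 - 4.5*g^2 - 6.15*g - 0.02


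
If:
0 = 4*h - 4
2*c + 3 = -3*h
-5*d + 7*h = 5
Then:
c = -3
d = 2/5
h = 1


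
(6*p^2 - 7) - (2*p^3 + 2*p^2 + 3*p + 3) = -2*p^3 + 4*p^2 - 3*p - 10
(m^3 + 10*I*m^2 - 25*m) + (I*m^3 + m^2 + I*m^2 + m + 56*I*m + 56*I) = m^3 + I*m^3 + m^2 + 11*I*m^2 - 24*m + 56*I*m + 56*I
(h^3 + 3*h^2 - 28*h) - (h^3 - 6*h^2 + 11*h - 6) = 9*h^2 - 39*h + 6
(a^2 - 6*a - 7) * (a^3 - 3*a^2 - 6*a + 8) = a^5 - 9*a^4 + 5*a^3 + 65*a^2 - 6*a - 56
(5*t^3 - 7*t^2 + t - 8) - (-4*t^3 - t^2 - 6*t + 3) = 9*t^3 - 6*t^2 + 7*t - 11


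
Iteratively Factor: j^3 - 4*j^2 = (j)*(j^2 - 4*j) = j^2*(j - 4)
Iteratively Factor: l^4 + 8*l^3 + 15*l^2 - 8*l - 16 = (l + 1)*(l^3 + 7*l^2 + 8*l - 16) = (l + 1)*(l + 4)*(l^2 + 3*l - 4) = (l - 1)*(l + 1)*(l + 4)*(l + 4)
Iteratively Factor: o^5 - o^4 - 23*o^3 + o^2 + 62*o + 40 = (o - 2)*(o^4 + o^3 - 21*o^2 - 41*o - 20) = (o - 5)*(o - 2)*(o^3 + 6*o^2 + 9*o + 4) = (o - 5)*(o - 2)*(o + 4)*(o^2 + 2*o + 1) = (o - 5)*(o - 2)*(o + 1)*(o + 4)*(o + 1)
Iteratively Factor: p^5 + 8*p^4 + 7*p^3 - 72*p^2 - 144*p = (p + 4)*(p^4 + 4*p^3 - 9*p^2 - 36*p) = (p + 3)*(p + 4)*(p^3 + p^2 - 12*p) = (p + 3)*(p + 4)^2*(p^2 - 3*p) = p*(p + 3)*(p + 4)^2*(p - 3)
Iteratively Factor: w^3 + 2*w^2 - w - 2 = (w + 2)*(w^2 - 1) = (w - 1)*(w + 2)*(w + 1)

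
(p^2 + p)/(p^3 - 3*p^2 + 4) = p/(p^2 - 4*p + 4)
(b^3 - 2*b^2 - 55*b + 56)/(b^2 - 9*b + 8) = b + 7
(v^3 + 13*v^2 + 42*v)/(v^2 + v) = (v^2 + 13*v + 42)/(v + 1)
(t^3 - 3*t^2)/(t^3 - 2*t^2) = (t - 3)/(t - 2)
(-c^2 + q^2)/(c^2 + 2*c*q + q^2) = (-c + q)/(c + q)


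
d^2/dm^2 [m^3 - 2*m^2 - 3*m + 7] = 6*m - 4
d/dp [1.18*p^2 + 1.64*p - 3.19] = 2.36*p + 1.64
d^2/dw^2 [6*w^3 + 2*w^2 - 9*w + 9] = 36*w + 4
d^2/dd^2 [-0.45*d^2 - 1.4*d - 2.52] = -0.900000000000000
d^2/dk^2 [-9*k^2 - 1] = -18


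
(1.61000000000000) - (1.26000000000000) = 0.350000000000000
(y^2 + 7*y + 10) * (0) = 0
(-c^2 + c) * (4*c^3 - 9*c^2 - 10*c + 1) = -4*c^5 + 13*c^4 + c^3 - 11*c^2 + c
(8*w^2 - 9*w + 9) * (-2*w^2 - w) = -16*w^4 + 10*w^3 - 9*w^2 - 9*w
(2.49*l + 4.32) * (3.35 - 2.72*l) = -6.7728*l^2 - 3.4089*l + 14.472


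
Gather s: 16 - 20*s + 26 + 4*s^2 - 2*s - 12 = 4*s^2 - 22*s + 30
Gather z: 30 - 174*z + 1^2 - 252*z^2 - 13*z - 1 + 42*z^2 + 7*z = -210*z^2 - 180*z + 30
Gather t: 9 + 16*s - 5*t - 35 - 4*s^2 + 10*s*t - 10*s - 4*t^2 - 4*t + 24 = -4*s^2 + 6*s - 4*t^2 + t*(10*s - 9) - 2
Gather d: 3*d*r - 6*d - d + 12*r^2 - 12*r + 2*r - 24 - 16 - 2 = d*(3*r - 7) + 12*r^2 - 10*r - 42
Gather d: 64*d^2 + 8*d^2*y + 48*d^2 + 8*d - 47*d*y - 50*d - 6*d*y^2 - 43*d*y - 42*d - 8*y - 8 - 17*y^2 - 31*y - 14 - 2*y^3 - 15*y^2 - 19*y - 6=d^2*(8*y + 112) + d*(-6*y^2 - 90*y - 84) - 2*y^3 - 32*y^2 - 58*y - 28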